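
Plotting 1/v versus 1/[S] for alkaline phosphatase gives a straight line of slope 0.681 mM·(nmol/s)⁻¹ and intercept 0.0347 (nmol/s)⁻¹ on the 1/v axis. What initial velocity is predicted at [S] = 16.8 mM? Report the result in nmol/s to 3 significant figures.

13.3 nmol/s

The y-intercept is 1/Vmax, so Vmax = 1/0.0347 = 28.8 nmol/s.
The slope is Km/Vmax, so Km = 0.681 × 28.8 = 19.6 mM.
Then v = 28.8 × 16.8/(19.6 + 16.8) = 13.3 nmol/s.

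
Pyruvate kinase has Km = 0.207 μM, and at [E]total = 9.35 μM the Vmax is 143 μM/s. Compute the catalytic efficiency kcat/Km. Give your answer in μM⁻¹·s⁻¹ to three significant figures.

kcat = Vmax/[E]total = 143/9.35 = 15.3 s⁻¹.
kcat/Km = 15.3/0.207 = 73.9 μM⁻¹·s⁻¹.

73.9 μM⁻¹·s⁻¹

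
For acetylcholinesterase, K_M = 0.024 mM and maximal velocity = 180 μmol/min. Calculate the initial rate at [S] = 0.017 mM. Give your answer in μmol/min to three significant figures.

74.6 μmol/min

[S]/(Km+[S]) = 0.017/0.04100 = 0.4146, the fractional saturation.
v = 0.4146 × Vmax = 0.4146 × 180 = 74.6 μmol/min.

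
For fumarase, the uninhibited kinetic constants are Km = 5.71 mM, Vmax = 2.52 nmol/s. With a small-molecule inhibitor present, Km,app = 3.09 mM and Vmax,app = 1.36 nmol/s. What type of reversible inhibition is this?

Both Km and Vmax decrease by the same factor (~1.85-fold) — characteristic of uncompetitive inhibition.

uncompetitive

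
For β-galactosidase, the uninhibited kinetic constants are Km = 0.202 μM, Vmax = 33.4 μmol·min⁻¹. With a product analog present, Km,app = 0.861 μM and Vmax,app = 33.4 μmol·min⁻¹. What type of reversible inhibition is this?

Km increases (0.202 → 0.861 μM) while Vmax is unchanged — the hallmark of competitive inhibition.

competitive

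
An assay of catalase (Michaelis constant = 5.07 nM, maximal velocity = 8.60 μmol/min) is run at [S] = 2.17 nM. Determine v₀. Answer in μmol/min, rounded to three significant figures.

2.58 μmol/min

v = Vmax·[S]/(Km + [S]) = 8.60 × 2.17 / (5.07 + 2.17)
  = 18.66 / 7.240 = 2.58 μmol/min.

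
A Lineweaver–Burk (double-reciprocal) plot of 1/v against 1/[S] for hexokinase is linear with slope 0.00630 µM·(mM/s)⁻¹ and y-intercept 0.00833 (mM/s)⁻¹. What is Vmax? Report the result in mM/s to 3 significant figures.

The y-intercept of a Lineweaver–Burk plot equals 1/Vmax, so Vmax = 1/0.00833 = 120 mM/s.

120 mM/s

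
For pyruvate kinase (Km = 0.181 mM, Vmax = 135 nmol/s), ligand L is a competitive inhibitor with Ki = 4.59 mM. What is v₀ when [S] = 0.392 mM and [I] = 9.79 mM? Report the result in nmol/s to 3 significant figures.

55.2 nmol/s

With α = 1 + [I]/Ki = 1 + 9.79/4.59 = 3.133, the competitive rate law is v = Vmax[S] / (αKm + [S]).
v = 135×0.392 / (3.133×0.181 + 0.392) = 52.92/0.9591 = 55.2 nmol/s.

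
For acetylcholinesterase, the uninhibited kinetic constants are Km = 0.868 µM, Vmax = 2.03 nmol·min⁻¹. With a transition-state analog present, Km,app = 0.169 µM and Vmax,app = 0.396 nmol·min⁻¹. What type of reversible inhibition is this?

uncompetitive

Both Km and Vmax decrease by the same factor (~5.13-fold) — characteristic of uncompetitive inhibition.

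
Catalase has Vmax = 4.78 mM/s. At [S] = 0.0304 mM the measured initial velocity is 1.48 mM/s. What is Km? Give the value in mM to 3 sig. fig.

0.0678 mM

From v = Vmax[S]/(Km+[S]), Km = [S](Vmax − v)/v.
Km = 0.0304 × (4.78 − 1.48) / 1.48 = 0.1003/1.48 = 0.0678 mM.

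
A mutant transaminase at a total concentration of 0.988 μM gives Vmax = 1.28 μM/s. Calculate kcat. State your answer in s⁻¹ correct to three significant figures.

1.30 s⁻¹

kcat = Vmax/[E]total = 1.28 μM/s / 0.988 μM = 1.30 s⁻¹.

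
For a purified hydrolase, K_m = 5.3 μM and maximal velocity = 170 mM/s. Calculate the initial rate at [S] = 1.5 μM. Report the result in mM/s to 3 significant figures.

37.5 mM/s

[S]/(Km+[S]) = 1.5/6.800 = 0.2206, the fractional saturation.
v = 0.2206 × Vmax = 0.2206 × 170 = 37.5 mM/s.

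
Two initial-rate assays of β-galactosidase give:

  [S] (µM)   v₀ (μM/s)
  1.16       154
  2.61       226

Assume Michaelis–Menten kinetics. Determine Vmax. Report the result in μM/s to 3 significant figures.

From v = Vmax[S]/(Km+[S]), each point gives Vmax = v(Km+[S])/[S].
Equating: 154(Km+1.16)/1.16 = 226(Km+2.61)/2.61.
132.8·Km + 154 = 86.59·Km + 226, so (132.8 − 86.59)·Km = 226 − 154.
Km = 72.00/46.17 = 1.56 µM; then Vmax = 154(1.56+1.16)/1.16 = 361 μM/s.

361 μM/s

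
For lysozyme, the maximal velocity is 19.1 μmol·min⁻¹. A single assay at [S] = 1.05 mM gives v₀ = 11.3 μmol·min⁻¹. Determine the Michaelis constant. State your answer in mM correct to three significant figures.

0.725 mM

v/Vmax = 11.3/19.1 = 0.5916 = [S]/(Km+[S]).
So Km + [S] = [S]/0.5916 = 1.775 mM, giving Km = 1.775 − 1.05 = 0.725 mM.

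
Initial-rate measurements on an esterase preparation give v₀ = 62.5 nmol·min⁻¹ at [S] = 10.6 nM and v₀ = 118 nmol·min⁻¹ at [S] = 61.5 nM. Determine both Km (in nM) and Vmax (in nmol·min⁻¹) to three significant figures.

In reciprocal form, 1/v = (Km/Vmax)·(1/[S]) + 1/Vmax. The two points give (1/[S], 1/v) = (0.09434, 0.01600) and (0.01626, 0.008475).
Slope = (0.01600 − 0.008475)/(0.09434 − 0.01626) = 0.09638; intercept = 0.01600 − 0.09638×0.09434 = 0.006907.
Vmax = 1/intercept = 145 nmol·min⁻¹; Km = slope × Vmax = 0.09638 × 145 = 14.0 nM.

Km = 14.0 nM; Vmax = 145 nmol·min⁻¹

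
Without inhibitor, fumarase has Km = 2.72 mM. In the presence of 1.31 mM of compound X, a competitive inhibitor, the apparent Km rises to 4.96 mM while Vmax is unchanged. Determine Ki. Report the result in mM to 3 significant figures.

1.59 mM

Competitive: Km,app = α·Km with α = 1 + [I]/Ki.
α = Km,app/Km = 4.96/2.72 = 1.824.
Ki = [I]/(α − 1) = 1.31/0.8235 = 1.59 mM.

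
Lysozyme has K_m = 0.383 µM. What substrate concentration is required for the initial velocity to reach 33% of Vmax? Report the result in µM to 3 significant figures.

v/Vmax = [S]/(Km+[S]) = 0.33, so [S] = Km·0.33/(1 − 0.33) = 0.383 × 0.4925.
[S] = 0.189 µM.

0.189 µM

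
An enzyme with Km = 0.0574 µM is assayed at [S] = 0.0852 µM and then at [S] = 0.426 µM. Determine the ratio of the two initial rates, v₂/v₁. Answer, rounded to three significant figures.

1.47

Since Vmax cancels, v₂/v₁ = [S]₂(Km+[S]₁) / [S]₁(Km+[S]₂).
= 0.426×(0.0574+0.0852) / (0.0852×(0.0574+0.426)) = 0.06075/0.04119 = 1.47.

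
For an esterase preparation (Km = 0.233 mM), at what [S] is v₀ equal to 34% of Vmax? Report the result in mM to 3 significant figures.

0.120 mM

v/Vmax = [S]/(Km+[S]) = 0.34, so [S] = Km·0.34/(1 − 0.34) = 0.233 × 0.5152.
[S] = 0.120 mM.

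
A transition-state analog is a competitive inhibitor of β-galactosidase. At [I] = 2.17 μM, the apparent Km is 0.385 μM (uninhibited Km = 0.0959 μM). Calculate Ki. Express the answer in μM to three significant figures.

Competitive: Km,app = α·Km with α = 1 + [I]/Ki.
α = Km,app/Km = 0.385/0.0959 = 4.015.
Since α = 1 + [I]/Ki, [I]/Ki = 4.015 − 1 = 3.015 and Ki = 2.17/3.015 = 0.720 μM.

0.720 μM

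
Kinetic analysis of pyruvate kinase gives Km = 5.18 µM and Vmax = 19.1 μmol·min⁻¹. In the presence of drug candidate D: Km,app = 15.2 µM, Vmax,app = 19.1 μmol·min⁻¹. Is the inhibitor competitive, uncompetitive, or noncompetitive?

Km increases (5.18 → 15.2 µM) while Vmax is unchanged — the hallmark of competitive inhibition.

competitive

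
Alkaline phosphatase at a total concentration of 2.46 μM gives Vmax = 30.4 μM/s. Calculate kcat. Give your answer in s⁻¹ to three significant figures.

12.4 s⁻¹

kcat = Vmax/[E]total = 30.4 μM/s / 2.46 μM = 12.4 s⁻¹.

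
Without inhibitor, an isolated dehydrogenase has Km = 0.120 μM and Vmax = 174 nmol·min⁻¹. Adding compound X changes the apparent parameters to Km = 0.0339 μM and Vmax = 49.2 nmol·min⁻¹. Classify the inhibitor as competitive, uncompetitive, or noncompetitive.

Both Km and Vmax decrease by the same factor (~3.54-fold) — characteristic of uncompetitive inhibition.

uncompetitive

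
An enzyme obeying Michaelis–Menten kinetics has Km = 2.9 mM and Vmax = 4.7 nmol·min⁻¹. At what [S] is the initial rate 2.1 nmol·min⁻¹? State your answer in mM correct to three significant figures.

2.34 mM

Rearranging v = Vmax[S]/(Km+[S]) gives [S] = Km·v/(Vmax − v).
[S] = 2.9 × 2.1 / (4.7 − 2.1) = 6.090/2.600 = 2.34 mM.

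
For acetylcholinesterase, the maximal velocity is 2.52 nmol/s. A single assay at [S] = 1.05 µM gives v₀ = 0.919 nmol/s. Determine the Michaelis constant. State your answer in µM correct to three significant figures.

From v = Vmax[S]/(Km+[S]), Km = [S](Vmax − v)/v.
Km = 1.05 × (2.52 − 0.919) / 0.919 = 1.681/0.919 = 1.83 µM.

1.83 µM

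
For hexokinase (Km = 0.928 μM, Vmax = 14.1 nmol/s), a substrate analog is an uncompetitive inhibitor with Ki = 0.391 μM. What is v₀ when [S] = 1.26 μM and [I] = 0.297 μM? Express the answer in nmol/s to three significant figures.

5.65 nmol/s

With α = 1 + [I]/Ki = 1 + 0.297/0.391 = 1.760, the uncompetitive rate law is v = (Vmax/α)·[S] / (Km/α + [S]).
v = (14.1/1.760)×1.26 / (0.928/1.760 + 1.26) = 10.10/1.787 = 5.65 nmol/s.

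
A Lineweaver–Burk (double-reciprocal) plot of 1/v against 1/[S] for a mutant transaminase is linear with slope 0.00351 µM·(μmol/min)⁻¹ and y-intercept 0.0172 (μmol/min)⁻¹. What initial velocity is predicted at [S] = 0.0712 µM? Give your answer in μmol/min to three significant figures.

15.0 μmol/min

The y-intercept is 1/Vmax, so Vmax = 1/0.0172 = 58.1 μmol/min.
The slope is Km/Vmax, so Km = 0.00351 × 58.1 = 0.204 µM.
Then v = 58.1 × 0.0712/(0.204 + 0.0712) = 15.0 μmol/min.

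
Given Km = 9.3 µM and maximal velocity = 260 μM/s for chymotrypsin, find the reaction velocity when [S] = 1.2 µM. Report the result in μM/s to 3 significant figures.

29.7 μM/s

v = Vmax·[S]/(Km + [S]) = 260 × 1.2 / (9.3 + 1.2)
  = 312.0 / 10.50 = 29.7 μM/s.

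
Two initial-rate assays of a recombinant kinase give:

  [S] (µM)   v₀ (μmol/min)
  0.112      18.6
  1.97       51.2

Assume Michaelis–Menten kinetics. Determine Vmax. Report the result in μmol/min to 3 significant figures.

57.2 μmol/min

In reciprocal form, 1/v = (Km/Vmax)·(1/[S]) + 1/Vmax. The two points give (1/[S], 1/v) = (8.929, 0.05376) and (0.5076, 0.01953).
Slope = (0.05376 − 0.01953)/(8.929 − 0.5076) = 0.004065; intercept = 0.05376 − 0.004065×8.929 = 0.01747.
Vmax = 1/intercept = 57.2 μmol/min; Km = slope × Vmax = 0.004065 × 57.2 = 0.233 µM.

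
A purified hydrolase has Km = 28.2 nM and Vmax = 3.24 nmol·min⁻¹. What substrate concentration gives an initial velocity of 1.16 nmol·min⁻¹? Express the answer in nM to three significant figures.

15.7 nM

Rearranging v = Vmax[S]/(Km+[S]) gives [S] = Km·v/(Vmax − v).
[S] = 28.2 × 1.16 / (3.24 − 1.16) = 32.71/2.080 = 15.7 nM.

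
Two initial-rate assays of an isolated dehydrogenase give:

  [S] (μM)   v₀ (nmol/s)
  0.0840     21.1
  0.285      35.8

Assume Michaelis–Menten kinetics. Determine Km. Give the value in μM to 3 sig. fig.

From v = Vmax[S]/(Km+[S]), each point gives Vmax = v(Km+[S])/[S].
Equating: 21.1(Km+0.0840)/0.0840 = 35.8(Km+0.285)/0.285.
251.2·Km + 21.1 = 125.6·Km + 35.8, so (251.2 − 125.6)·Km = 35.8 − 21.1.
Km = 14.70/125.6 = 0.117 μM; then Vmax = 21.1(0.117+0.0840)/0.0840 = 50.5 nmol/s.

0.117 μM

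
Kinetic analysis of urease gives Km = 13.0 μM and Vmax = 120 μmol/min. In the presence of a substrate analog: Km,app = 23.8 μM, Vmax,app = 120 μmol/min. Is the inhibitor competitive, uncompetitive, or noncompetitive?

competitive

Km increases (13.0 → 23.8 μM) while Vmax is unchanged — the hallmark of competitive inhibition.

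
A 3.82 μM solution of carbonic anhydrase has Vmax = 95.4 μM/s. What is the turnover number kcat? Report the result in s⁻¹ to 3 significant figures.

25.0 s⁻¹

kcat = Vmax/[E]total = 95.4 μM/s / 3.82 μM = 25.0 s⁻¹.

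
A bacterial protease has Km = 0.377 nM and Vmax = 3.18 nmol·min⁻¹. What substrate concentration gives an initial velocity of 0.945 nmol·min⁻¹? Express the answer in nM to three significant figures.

0.159 nM

Rearranging v = Vmax[S]/(Km+[S]) gives [S] = Km·v/(Vmax − v).
[S] = 0.377 × 0.945 / (3.18 − 0.945) = 0.3563/2.235 = 0.159 nM.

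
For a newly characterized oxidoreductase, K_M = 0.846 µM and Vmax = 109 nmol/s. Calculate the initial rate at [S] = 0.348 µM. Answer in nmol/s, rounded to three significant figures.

31.8 nmol/s

v = Vmax·[S]/(Km + [S]) = 109 × 0.348 / (0.846 + 0.348)
  = 37.93 / 1.194 = 31.8 nmol/s.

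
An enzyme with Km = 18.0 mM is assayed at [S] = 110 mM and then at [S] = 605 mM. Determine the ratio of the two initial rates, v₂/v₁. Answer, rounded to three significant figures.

The fractional saturations are [S]/(Km+[S]) = 110/128.0 = 0.8594 and 605/623.0 = 0.9711.
v₂/v₁ is just their ratio: 0.9711/0.8594 = 1.13.

1.13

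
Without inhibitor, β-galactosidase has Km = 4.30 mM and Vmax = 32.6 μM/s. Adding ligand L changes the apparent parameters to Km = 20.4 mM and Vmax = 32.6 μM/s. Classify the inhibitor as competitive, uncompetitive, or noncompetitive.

Km increases (4.30 → 20.4 mM) while Vmax is unchanged — the hallmark of competitive inhibition.

competitive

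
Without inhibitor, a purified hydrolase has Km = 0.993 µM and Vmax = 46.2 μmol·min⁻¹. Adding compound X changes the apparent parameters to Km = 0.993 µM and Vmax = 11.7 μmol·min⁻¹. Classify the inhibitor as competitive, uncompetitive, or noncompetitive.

Vmax decreases (46.2 → 11.7 μmol·min⁻¹) while Km is unchanged — pure noncompetitive inhibition.

noncompetitive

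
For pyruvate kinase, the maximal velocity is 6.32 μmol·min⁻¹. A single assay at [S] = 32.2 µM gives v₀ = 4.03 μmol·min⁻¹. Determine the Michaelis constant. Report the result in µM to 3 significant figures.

18.3 µM

From v = Vmax[S]/(Km+[S]), Km = [S](Vmax − v)/v.
Km = 32.2 × (6.32 − 4.03) / 4.03 = 73.74/4.03 = 18.3 µM.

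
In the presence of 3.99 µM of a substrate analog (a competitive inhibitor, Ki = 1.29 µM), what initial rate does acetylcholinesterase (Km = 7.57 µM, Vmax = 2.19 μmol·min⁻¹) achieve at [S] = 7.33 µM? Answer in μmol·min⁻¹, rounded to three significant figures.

0.419 μmol·min⁻¹

α = 1 + [I]/Ki = 1 + 3.99/1.29 = 4.093.
For a competitive inhibitor, Vmax is unchanged and the apparent Km becomes α·Km: Km,app = 31.0 µM, Vmax,app = 2.19 μmol·min⁻¹.
v = Vmax,app·[S]/(Km,app + [S]) = 2.19 × 7.33/(31.0 + 7.33) = 0.419 μmol·min⁻¹.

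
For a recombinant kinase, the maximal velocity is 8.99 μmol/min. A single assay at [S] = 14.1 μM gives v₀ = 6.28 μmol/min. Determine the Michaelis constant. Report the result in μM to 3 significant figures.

6.08 μM

From v = Vmax[S]/(Km+[S]), Km = [S](Vmax − v)/v.
Km = 14.1 × (8.99 − 6.28) / 6.28 = 38.21/6.28 = 6.08 μM.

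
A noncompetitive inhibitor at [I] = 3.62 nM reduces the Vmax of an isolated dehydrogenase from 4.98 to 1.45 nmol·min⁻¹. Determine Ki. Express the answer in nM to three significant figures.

Noncompetitive: Vmax,app = Vmax/α with α = 1 + [I]/Ki.
α = Vmax/Vmax,app = 4.98/1.45 = 3.434.
Ki = [I]/(α − 1) = 3.62/2.434 = 1.49 nM.

1.49 nM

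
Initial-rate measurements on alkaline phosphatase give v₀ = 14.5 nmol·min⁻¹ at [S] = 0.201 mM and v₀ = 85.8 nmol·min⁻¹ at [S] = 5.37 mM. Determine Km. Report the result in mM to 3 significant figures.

From v = Vmax[S]/(Km+[S]), each point gives Vmax = v(Km+[S])/[S].
Equating: 14.5(Km+0.201)/0.201 = 85.8(Km+5.37)/5.37.
72.14·Km + 14.5 = 15.98·Km + 85.8, so (72.14 − 15.98)·Km = 85.8 − 14.5.
Km = 71.30/56.16 = 1.27 mM; then Vmax = 14.5(1.27+0.201)/0.201 = 106 nmol·min⁻¹.

1.27 mM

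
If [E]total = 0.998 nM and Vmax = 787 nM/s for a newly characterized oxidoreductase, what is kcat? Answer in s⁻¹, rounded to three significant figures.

789 s⁻¹

kcat = Vmax/[E]total = 787 nM/s / 0.998 nM = 789 s⁻¹.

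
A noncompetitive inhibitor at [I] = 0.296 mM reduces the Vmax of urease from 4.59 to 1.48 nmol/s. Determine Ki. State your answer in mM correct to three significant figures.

0.141 mM

Noncompetitive: Vmax,app = Vmax/α with α = 1 + [I]/Ki.
α = Vmax/Vmax,app = 4.59/1.48 = 3.101.
Since α = 1 + [I]/Ki, [I]/Ki = 3.101 − 1 = 2.101 and Ki = 0.296/2.101 = 0.141 mM.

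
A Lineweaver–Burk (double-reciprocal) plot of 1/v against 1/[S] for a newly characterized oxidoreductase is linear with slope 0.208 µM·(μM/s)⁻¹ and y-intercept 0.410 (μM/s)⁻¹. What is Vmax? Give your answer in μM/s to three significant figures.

2.44 μM/s

The y-intercept of a Lineweaver–Burk plot equals 1/Vmax, so Vmax = 1/0.410 = 2.44 μM/s.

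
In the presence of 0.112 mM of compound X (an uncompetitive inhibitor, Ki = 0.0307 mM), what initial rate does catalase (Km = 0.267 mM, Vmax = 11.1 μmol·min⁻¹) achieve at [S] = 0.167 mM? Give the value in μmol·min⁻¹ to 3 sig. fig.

1.78 μmol·min⁻¹

With α = 1 + [I]/Ki = 1 + 0.112/0.0307 = 4.648, the uncompetitive rate law is v = (Vmax/α)·[S] / (Km/α + [S]).
v = (11.1/4.648)×0.167 / (0.267/4.648 + 0.167) = 0.3988/0.2244 = 1.78 μmol·min⁻¹.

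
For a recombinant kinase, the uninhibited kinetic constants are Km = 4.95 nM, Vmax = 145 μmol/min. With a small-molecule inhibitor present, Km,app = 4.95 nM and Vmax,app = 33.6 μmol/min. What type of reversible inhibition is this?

noncompetitive

Vmax decreases (145 → 33.6 μmol/min) while Km is unchanged — pure noncompetitive inhibition.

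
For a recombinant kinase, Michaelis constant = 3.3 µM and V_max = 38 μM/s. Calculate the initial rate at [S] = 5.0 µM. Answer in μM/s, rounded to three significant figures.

[S]/(Km+[S]) = 5.0/8.300 = 0.6024, the fractional saturation.
v = 0.6024 × Vmax = 0.6024 × 38 = 22.9 μM/s.

22.9 μM/s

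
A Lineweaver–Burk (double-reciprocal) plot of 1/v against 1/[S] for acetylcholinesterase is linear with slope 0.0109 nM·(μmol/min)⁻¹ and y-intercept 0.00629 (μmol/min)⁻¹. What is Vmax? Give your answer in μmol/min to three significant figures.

The y-intercept of a Lineweaver–Burk plot equals 1/Vmax, so Vmax = 1/0.00629 = 159 μmol/min.

159 μmol/min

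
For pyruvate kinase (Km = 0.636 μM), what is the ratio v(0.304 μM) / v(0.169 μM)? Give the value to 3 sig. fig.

1.54

Since Vmax cancels, v₂/v₁ = [S]₂(Km+[S]₁) / [S]₁(Km+[S]₂).
= 0.304×(0.636+0.169) / (0.169×(0.636+0.304)) = 0.2447/0.1589 = 1.54.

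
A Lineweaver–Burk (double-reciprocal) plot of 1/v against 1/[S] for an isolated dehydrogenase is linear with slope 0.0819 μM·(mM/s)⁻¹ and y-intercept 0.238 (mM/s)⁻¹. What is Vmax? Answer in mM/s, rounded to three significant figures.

4.20 mM/s

The y-intercept of a Lineweaver–Burk plot equals 1/Vmax, so Vmax = 1/0.238 = 4.20 mM/s.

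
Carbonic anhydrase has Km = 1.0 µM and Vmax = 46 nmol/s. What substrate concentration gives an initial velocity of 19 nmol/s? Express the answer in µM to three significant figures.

The required fractional saturation is v/Vmax = 19/46 = 0.4130.
Then [S]/(Km+[S]) = 0.4130 ⇒ [S] = 1.0 × 0.4130/(1 − 0.4130) = 0.704 µM.

0.704 µM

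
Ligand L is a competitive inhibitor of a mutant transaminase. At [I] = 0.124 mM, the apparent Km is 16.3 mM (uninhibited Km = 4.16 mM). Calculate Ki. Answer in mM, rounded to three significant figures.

Competitive: Km,app = α·Km with α = 1 + [I]/Ki.
α = Km,app/Km = 16.3/4.16 = 3.918.
Ki = [I]/(α − 1) = 0.124/2.918 = 0.0425 mM.

0.0425 mM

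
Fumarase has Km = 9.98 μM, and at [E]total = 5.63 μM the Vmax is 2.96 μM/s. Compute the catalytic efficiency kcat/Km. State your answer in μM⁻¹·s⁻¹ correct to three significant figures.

kcat = Vmax/[E]total = 2.96/5.63 = 0.526 s⁻¹.
kcat/Km = 0.526/9.98 = 0.0527 μM⁻¹·s⁻¹.

0.0527 μM⁻¹·s⁻¹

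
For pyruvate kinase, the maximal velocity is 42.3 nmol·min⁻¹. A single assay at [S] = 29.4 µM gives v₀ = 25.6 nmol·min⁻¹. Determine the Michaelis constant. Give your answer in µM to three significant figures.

From v = Vmax[S]/(Km+[S]), Km = [S](Vmax − v)/v.
Km = 29.4 × (42.3 − 25.6) / 25.6 = 491.0/25.6 = 19.2 µM.

19.2 µM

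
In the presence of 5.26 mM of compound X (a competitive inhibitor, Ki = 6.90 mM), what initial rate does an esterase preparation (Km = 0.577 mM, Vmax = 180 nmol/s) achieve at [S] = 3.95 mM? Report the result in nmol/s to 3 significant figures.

143 nmol/s

α = 1 + [I]/Ki = 1 + 5.26/6.90 = 1.762.
For a competitive inhibitor, Vmax is unchanged and the apparent Km becomes α·Km: Km,app = 1.02 mM, Vmax,app = 180 nmol/s.
v = Vmax,app·[S]/(Km,app + [S]) = 180 × 3.95/(1.02 + 3.95) = 143 nmol/s.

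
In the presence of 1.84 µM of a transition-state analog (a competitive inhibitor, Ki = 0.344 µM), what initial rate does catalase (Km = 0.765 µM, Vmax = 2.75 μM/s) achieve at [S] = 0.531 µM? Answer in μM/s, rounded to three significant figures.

α = 1 + [I]/Ki = 1 + 1.84/0.344 = 6.349.
For a competitive inhibitor, Vmax is unchanged and the apparent Km becomes α·Km: Km,app = 4.86 µM, Vmax,app = 2.75 μM/s.
v = Vmax,app·[S]/(Km,app + [S]) = 2.75 × 0.531/(4.86 + 0.531) = 0.271 μM/s.

0.271 μM/s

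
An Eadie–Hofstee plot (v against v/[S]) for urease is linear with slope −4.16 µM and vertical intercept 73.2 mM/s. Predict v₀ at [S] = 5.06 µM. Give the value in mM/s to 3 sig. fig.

40.2 mM/s

In the Eadie–Hofstee form v = Vmax − Km·(v/[S]), the slope is −Km and the intercept is Vmax, so Km = 4.16 µM and Vmax = 73.2 mM/s.
v = 73.2 × 5.06/(4.16 + 5.06) = 40.2 mM/s.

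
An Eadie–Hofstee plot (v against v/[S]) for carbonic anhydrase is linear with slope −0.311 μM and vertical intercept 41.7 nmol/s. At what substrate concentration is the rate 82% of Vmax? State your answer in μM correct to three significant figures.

1.42 μM

The Eadie–Hofstee slope gives Km = 0.311 μM (slope = −Km).
v/Vmax = [S]/(Km+[S]) = 0.82 ⇒ [S] = Km·0.82/(1−0.82) = 0.311 × 4.556 = 1.42 μM.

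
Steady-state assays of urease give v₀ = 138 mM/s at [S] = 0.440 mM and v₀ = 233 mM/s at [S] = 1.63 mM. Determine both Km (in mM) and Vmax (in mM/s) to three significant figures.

Km = 0.557 mM; Vmax = 313 mM/s

From v = Vmax[S]/(Km+[S]), each point gives Vmax = v(Km+[S])/[S].
Equating: 138(Km+0.440)/0.440 = 233(Km+1.63)/1.63.
313.6·Km + 138 = 142.9·Km + 233, so (313.6 − 142.9)·Km = 233 − 138.
Km = 95.00/170.7 = 0.557 mM; then Vmax = 138(0.557+0.440)/0.440 = 313 mM/s.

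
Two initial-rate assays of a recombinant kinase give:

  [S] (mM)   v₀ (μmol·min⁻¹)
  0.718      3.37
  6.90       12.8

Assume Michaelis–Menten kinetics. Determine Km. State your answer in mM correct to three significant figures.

From v = Vmax[S]/(Km+[S]), each point gives Vmax = v(Km+[S])/[S].
Equating: 3.37(Km+0.718)/0.718 = 12.8(Km+6.90)/6.90.
4.694·Km + 3.37 = 1.855·Km + 12.8, so (4.694 − 1.855)·Km = 12.8 − 3.37.
Km = 9.430/2.839 = 3.32 mM; then Vmax = 3.37(3.32+0.718)/0.718 = 19.0 μmol·min⁻¹.

3.32 mM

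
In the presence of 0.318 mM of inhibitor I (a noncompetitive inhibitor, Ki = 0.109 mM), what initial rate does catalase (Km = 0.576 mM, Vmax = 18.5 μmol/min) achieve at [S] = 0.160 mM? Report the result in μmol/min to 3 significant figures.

With α = 1 + [I]/Ki = 1 + 0.318/0.109 = 3.917, the noncompetitive rate law is v = (Vmax/α)·[S] / (Km + [S]).
v = (18.5/3.917)×0.160 / (0.576 + 0.160) = 0.7556/0.7360 = 1.03 μmol/min.

1.03 μmol/min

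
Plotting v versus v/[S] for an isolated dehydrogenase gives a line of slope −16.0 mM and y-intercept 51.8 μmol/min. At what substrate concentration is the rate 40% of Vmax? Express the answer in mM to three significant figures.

10.7 mM

The Eadie–Hofstee slope gives Km = 16.0 mM (slope = −Km).
v/Vmax = [S]/(Km+[S]) = 0.4 ⇒ [S] = Km·0.4/(1−0.4) = 16.0 × 0.6667 = 10.7 mM.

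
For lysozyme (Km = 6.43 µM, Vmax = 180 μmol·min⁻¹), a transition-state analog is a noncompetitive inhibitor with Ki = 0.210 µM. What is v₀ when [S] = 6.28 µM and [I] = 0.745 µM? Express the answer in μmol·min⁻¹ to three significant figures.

With α = 1 + [I]/Ki = 1 + 0.745/0.210 = 4.548, the noncompetitive rate law is v = (Vmax/α)·[S] / (Km + [S]).
v = (180/4.548)×6.28 / (6.43 + 6.28) = 248.6/12.71 = 19.6 μmol·min⁻¹.

19.6 μmol·min⁻¹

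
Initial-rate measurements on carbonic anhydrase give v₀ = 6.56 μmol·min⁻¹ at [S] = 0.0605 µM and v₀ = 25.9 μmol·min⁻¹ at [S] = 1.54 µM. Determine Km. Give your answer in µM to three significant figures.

0.211 µM

In reciprocal form, 1/v = (Km/Vmax)·(1/[S]) + 1/Vmax. The two points give (1/[S], 1/v) = (16.53, 0.1524) and (0.6494, 0.03861).
Slope = (0.1524 − 0.03861)/(16.53 − 0.6494) = 0.007168; intercept = 0.1524 − 0.007168×16.53 = 0.03396.
Vmax = 1/intercept = 29.5 μmol·min⁻¹; Km = slope × Vmax = 0.007168 × 29.5 = 0.211 µM.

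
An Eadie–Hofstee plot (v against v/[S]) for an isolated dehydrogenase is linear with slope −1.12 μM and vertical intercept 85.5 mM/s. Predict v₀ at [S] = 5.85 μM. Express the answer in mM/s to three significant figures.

71.8 mM/s

In the Eadie–Hofstee form v = Vmax − Km·(v/[S]), the slope is −Km and the intercept is Vmax, so Km = 1.12 μM and Vmax = 85.5 mM/s.
v = 85.5 × 5.85/(1.12 + 5.85) = 71.8 mM/s.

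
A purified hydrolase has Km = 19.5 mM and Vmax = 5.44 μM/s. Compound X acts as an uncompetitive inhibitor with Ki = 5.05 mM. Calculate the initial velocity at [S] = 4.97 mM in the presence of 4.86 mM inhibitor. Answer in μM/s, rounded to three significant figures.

With α = 1 + [I]/Ki = 1 + 4.86/5.05 = 1.962, the uncompetitive rate law is v = (Vmax/α)·[S] / (Km/α + [S]).
v = (5.44/1.962)×4.97 / (19.5/1.962 + 4.97) = 13.78/14.91 = 0.924 μM/s.

0.924 μM/s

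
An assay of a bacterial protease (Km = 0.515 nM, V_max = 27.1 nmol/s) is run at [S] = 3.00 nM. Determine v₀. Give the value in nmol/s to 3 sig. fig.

[S]/(Km+[S]) = 3.00/3.515 = 0.8535, the fractional saturation.
v = 0.8535 × Vmax = 0.8535 × 27.1 = 23.1 nmol/s.

23.1 nmol/s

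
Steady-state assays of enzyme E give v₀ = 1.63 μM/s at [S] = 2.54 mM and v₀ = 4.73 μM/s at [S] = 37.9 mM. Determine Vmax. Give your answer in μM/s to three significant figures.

5.48 μM/s

From v = Vmax[S]/(Km+[S]), each point gives Vmax = v(Km+[S])/[S].
Equating: 1.63(Km+2.54)/2.54 = 4.73(Km+37.9)/37.9.
0.6417·Km + 1.63 = 0.1248·Km + 4.73, so (0.6417 − 0.1248)·Km = 4.73 − 1.63.
Km = 3.100/0.5169 = 6.00 mM; then Vmax = 1.63(6.00+2.54)/2.54 = 5.48 μM/s.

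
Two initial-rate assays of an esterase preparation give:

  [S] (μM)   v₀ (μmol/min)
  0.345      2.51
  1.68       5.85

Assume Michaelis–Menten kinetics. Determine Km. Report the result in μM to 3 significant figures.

From v = Vmax[S]/(Km+[S]), each point gives Vmax = v(Km+[S])/[S].
Equating: 2.51(Km+0.345)/0.345 = 5.85(Km+1.68)/1.68.
7.275·Km + 2.51 = 3.482·Km + 5.85, so (7.275 − 3.482)·Km = 5.85 − 2.51.
Km = 3.340/3.793 = 0.881 μM; then Vmax = 2.51(0.881+0.345)/0.345 = 8.92 μmol/min.

0.881 μM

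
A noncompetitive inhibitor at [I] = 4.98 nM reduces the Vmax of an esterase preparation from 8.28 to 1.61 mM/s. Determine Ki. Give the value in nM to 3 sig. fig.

Noncompetitive: Vmax,app = Vmax/α with α = 1 + [I]/Ki.
α = Vmax/Vmax,app = 8.28/1.61 = 5.143.
Since α = 1 + [I]/Ki, [I]/Ki = 5.143 − 1 = 4.143 and Ki = 4.98/4.143 = 1.20 nM.

1.20 nM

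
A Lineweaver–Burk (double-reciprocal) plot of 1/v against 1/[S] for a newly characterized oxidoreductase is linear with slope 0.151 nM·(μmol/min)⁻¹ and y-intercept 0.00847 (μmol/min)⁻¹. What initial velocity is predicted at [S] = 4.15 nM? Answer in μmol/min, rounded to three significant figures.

The y-intercept is 1/Vmax, so Vmax = 1/0.00847 = 118 μmol/min.
The slope is Km/Vmax, so Km = 0.151 × 118 = 17.8 nM.
Then v = 118 × 4.15/(17.8 + 4.15) = 22.3 μmol/min.

22.3 μmol/min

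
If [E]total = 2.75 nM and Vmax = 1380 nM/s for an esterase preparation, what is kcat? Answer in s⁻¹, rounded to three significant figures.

kcat = Vmax/[E]total = 1380 nM/s / 2.75 nM = 502 s⁻¹.

502 s⁻¹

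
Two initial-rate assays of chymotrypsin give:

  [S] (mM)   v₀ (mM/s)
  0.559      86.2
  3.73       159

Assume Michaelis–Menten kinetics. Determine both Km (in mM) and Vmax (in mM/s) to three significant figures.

From v = Vmax[S]/(Km+[S]), each point gives Vmax = v(Km+[S])/[S].
Equating: 86.2(Km+0.559)/0.559 = 159(Km+3.73)/3.73.
154.2·Km + 86.2 = 42.63·Km + 159, so (154.2 − 42.63)·Km = 159 − 86.2.
Km = 72.80/111.6 = 0.652 mM; then Vmax = 86.2(0.652+0.559)/0.559 = 187 mM/s.

Km = 0.652 mM; Vmax = 187 mM/s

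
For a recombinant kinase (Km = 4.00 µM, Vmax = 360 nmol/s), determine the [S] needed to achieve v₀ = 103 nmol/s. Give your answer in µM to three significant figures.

1.60 µM

Rearranging v = Vmax[S]/(Km+[S]) gives [S] = Km·v/(Vmax − v).
[S] = 4.00 × 103 / (360 − 103) = 412.0/257.0 = 1.60 µM.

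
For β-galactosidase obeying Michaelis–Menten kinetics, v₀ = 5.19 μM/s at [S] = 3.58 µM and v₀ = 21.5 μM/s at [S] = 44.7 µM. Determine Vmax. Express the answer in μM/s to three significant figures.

In reciprocal form, 1/v = (Km/Vmax)·(1/[S]) + 1/Vmax. The two points give (1/[S], 1/v) = (0.2793, 0.1927) and (0.02237, 0.04651).
Slope = (0.1927 − 0.04651)/(0.2793 − 0.02237) = 0.5688; intercept = 0.1927 − 0.5688×0.2793 = 0.03379.
Vmax = 1/intercept = 29.6 μM/s; Km = slope × Vmax = 0.5688 × 29.6 = 16.8 µM.

29.6 μM/s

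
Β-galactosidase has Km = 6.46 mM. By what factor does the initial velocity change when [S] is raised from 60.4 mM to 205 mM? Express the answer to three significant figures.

1.07

Since Vmax cancels, v₂/v₁ = [S]₂(Km+[S]₁) / [S]₁(Km+[S]₂).
= 205×(6.46+60.4) / (60.4×(6.46+205)) = 13710/12770 = 1.07.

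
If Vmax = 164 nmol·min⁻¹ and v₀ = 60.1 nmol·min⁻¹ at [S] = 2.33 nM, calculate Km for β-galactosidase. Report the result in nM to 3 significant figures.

4.03 nM

From v = Vmax[S]/(Km+[S]), Km = [S](Vmax − v)/v.
Km = 2.33 × (164 − 60.1) / 60.1 = 242.1/60.1 = 4.03 nM.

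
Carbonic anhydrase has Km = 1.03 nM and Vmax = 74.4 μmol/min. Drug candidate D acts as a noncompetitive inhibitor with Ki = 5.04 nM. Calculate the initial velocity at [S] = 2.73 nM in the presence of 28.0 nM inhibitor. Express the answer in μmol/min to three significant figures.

With α = 1 + [I]/Ki = 1 + 28.0/5.04 = 6.556, the noncompetitive rate law is v = (Vmax/α)·[S] / (Km + [S]).
v = (74.4/6.556)×2.73 / (1.03 + 2.73) = 30.98/3.760 = 8.24 μmol/min.

8.24 μmol/min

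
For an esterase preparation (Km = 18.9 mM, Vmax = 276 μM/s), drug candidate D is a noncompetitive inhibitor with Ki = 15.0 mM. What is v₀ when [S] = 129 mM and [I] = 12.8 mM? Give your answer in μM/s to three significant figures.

130 μM/s

α = 1 + [I]/Ki = 1 + 12.8/15.0 = 1.853.
For a noncompetitive inhibitor, Vmax is reduced to Vmax/α while Km is unchanged: Km,app = 18.9 mM, Vmax,app = 149 μM/s.
v = Vmax,app·[S]/(Km,app + [S]) = 149 × 129/(18.9 + 129) = 130 μM/s.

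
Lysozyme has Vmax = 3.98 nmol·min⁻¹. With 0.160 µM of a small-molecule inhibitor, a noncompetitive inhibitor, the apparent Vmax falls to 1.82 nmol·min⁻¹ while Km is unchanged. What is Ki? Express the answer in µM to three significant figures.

Noncompetitive: Vmax,app = Vmax/α with α = 1 + [I]/Ki.
α = Vmax/Vmax,app = 3.98/1.82 = 2.187.
Ki = [I]/(α − 1) = 0.160/1.187 = 0.135 µM.

0.135 µM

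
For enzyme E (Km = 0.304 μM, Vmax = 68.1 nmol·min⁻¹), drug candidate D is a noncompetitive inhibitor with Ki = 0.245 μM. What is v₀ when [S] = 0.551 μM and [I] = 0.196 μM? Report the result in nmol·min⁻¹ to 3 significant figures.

α = 1 + [I]/Ki = 1 + 0.196/0.245 = 1.800.
For a noncompetitive inhibitor, Vmax is reduced to Vmax/α while Km is unchanged: Km,app = 0.304 μM, Vmax,app = 37.8 nmol·min⁻¹.
v = Vmax,app·[S]/(Km,app + [S]) = 37.8 × 0.551/(0.304 + 0.551) = 24.4 nmol·min⁻¹.

24.4 nmol·min⁻¹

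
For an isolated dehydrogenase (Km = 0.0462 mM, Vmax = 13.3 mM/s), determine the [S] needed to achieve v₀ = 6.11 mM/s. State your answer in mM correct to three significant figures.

Rearranging v = Vmax[S]/(Km+[S]) gives [S] = Km·v/(Vmax − v).
[S] = 0.0462 × 6.11 / (13.3 − 6.11) = 0.2823/7.190 = 0.0393 mM.

0.0393 mM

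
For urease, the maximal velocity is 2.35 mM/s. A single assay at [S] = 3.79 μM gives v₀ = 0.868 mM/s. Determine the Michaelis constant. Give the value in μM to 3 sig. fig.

6.47 μM

v/Vmax = 0.868/2.35 = 0.3694 = [S]/(Km+[S]).
So Km + [S] = [S]/0.3694 = 10.26 μM, giving Km = 10.26 − 3.79 = 6.47 μM.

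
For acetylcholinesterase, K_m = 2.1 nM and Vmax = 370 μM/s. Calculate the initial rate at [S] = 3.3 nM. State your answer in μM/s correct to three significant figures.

226 μM/s

[S]/(Km+[S]) = 3.3/5.400 = 0.6111, the fractional saturation.
v = 0.6111 × Vmax = 0.6111 × 370 = 226 μM/s.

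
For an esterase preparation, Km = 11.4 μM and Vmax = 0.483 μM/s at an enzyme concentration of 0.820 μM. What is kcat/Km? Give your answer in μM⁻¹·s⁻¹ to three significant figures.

0.0517 μM⁻¹·s⁻¹

kcat = Vmax/[E]total = 0.483/0.820 = 0.589 s⁻¹.
kcat/Km = 0.589/11.4 = 0.0517 μM⁻¹·s⁻¹.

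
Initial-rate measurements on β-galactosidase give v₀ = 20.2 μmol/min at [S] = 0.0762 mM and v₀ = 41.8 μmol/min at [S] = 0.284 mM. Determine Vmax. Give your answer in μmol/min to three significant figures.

In reciprocal form, 1/v = (Km/Vmax)·(1/[S]) + 1/Vmax. The two points give (1/[S], 1/v) = (13.12, 0.04950) and (3.521, 0.02392).
Slope = (0.04950 − 0.02392)/(13.12 − 3.521) = 0.002664; intercept = 0.04950 − 0.002664×13.12 = 0.01454.
Vmax = 1/intercept = 68.8 μmol/min; Km = slope × Vmax = 0.002664 × 68.8 = 0.183 mM.

68.8 μmol/min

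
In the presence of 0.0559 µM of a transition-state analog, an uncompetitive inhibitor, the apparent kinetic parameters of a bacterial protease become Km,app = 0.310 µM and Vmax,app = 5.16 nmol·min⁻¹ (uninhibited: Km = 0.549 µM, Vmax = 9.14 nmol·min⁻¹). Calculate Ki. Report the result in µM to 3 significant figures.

0.0725 µM

Uncompetitive: Vmax,app = Vmax/α (and Km,app = Km/α) with α = 1 + [I]/Ki.
α = Vmax/Vmax,app = 9.14/5.16 = 1.771.
Ki = [I]/(α − 1) = 0.0559/0.7713 = 0.0725 µM.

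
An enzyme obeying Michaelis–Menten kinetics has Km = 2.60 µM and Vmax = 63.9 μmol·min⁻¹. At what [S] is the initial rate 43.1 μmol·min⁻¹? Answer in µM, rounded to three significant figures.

5.39 µM

The required fractional saturation is v/Vmax = 43.1/63.9 = 0.6745.
Then [S]/(Km+[S]) = 0.6745 ⇒ [S] = 2.60 × 0.6745/(1 − 0.6745) = 5.39 µM.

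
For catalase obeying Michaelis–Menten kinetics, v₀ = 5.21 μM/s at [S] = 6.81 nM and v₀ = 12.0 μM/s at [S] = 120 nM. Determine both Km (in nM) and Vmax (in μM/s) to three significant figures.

In reciprocal form, 1/v = (Km/Vmax)·(1/[S]) + 1/Vmax. The two points give (1/[S], 1/v) = (0.1468, 0.1919) and (0.008333, 0.08333).
Slope = (0.1919 − 0.08333)/(0.1468 − 0.008333) = 0.7841; intercept = 0.1919 − 0.7841×0.1468 = 0.07680.
Vmax = 1/intercept = 13.0 μM/s; Km = slope × Vmax = 0.7841 × 13.0 = 10.2 nM.

Km = 10.2 nM; Vmax = 13.0 μM/s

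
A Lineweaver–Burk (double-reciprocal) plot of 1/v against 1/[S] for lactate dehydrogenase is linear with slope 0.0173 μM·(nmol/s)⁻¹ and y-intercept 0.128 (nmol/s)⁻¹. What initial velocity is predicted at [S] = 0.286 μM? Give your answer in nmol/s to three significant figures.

5.31 nmol/s

The y-intercept is 1/Vmax, so Vmax = 1/0.128 = 7.81 nmol/s.
The slope is Km/Vmax, so Km = 0.0173 × 7.81 = 0.135 μM.
Then v = 7.81 × 0.286/(0.135 + 0.286) = 5.31 nmol/s.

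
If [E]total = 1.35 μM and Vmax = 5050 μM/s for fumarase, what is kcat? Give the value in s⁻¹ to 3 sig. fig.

kcat = Vmax/[E]total = 5050 μM/s / 1.35 μM = 3740 s⁻¹.

3740 s⁻¹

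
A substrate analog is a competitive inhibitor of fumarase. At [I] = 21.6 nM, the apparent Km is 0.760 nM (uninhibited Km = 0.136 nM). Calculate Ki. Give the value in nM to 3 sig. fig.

4.71 nM

Competitive: Km,app = α·Km with α = 1 + [I]/Ki.
α = Km,app/Km = 0.760/0.136 = 5.588.
Since α = 1 + [I]/Ki, [I]/Ki = 5.588 − 1 = 4.588 and Ki = 21.6/4.588 = 4.71 nM.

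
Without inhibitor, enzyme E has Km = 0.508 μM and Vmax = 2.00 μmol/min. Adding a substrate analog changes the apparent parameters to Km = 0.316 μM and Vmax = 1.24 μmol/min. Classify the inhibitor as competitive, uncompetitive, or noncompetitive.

Both Km and Vmax decrease by the same factor (~1.61-fold) — characteristic of uncompetitive inhibition.

uncompetitive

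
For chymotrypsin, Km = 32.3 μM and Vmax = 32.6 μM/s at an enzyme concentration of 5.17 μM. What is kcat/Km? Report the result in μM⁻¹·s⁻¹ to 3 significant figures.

kcat = Vmax/[E]total = 32.6/5.17 = 6.31 s⁻¹.
kcat/Km = 6.31/32.3 = 0.195 μM⁻¹·s⁻¹.

0.195 μM⁻¹·s⁻¹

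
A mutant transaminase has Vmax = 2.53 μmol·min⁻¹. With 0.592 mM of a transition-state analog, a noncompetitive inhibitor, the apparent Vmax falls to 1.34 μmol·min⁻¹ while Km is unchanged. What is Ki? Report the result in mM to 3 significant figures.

Noncompetitive: Vmax,app = Vmax/α with α = 1 + [I]/Ki.
α = Vmax/Vmax,app = 2.53/1.34 = 1.888.
Ki = [I]/(α − 1) = 0.592/0.8881 = 0.667 mM.

0.667 mM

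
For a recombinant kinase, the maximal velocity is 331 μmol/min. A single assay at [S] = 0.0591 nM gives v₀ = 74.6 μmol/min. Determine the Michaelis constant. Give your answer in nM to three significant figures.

From v = Vmax[S]/(Km+[S]), Km = [S](Vmax − v)/v.
Km = 0.0591 × (331 − 74.6) / 74.6 = 15.15/74.6 = 0.203 nM.

0.203 nM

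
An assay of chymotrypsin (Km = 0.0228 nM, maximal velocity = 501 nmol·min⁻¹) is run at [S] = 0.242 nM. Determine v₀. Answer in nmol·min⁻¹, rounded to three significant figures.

458 nmol·min⁻¹

[S]/(Km+[S]) = 0.242/0.2648 = 0.9139, the fractional saturation.
v = 0.9139 × Vmax = 0.9139 × 501 = 458 nmol·min⁻¹.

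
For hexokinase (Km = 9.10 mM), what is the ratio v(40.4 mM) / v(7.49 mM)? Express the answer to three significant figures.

1.81

The fractional saturations are [S]/(Km+[S]) = 7.49/16.59 = 0.4515 and 40.4/49.50 = 0.8162.
v₂/v₁ is just their ratio: 0.8162/0.4515 = 1.81.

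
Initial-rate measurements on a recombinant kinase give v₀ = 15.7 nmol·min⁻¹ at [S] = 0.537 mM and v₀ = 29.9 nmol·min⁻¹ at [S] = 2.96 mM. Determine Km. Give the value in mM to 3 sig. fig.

0.742 mM

In reciprocal form, 1/v = (Km/Vmax)·(1/[S]) + 1/Vmax. The two points give (1/[S], 1/v) = (1.862, 0.06369) and (0.3378, 0.03344).
Slope = (0.06369 − 0.03344)/(1.862 − 0.3378) = 0.01984; intercept = 0.06369 − 0.01984×1.862 = 0.02674.
Vmax = 1/intercept = 37.4 nmol·min⁻¹; Km = slope × Vmax = 0.01984 × 37.4 = 0.742 mM.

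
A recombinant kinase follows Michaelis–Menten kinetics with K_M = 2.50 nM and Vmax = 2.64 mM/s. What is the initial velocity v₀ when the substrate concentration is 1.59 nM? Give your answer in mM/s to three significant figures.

1.03 mM/s

v = Vmax·[S]/(Km + [S]) = 2.64 × 1.59 / (2.50 + 1.59)
  = 4.198 / 4.090 = 1.03 mM/s.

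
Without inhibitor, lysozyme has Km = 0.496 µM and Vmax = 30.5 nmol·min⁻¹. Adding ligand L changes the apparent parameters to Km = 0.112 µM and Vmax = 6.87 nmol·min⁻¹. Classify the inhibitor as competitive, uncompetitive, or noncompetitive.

uncompetitive

Both Km and Vmax decrease by the same factor (~4.44-fold) — characteristic of uncompetitive inhibition.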